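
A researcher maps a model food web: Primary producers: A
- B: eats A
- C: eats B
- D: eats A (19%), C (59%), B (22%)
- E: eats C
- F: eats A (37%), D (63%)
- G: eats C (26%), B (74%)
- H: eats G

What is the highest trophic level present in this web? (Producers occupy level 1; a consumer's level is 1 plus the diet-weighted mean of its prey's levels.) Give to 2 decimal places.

4.26

B: 1 + 1 = 2
C: 1 + 2 = 3
D: 1 + (0.19×1 + 0.59×3 + 0.22×2) = 3.4
E: 1 + 3 = 4
F: 1 + (0.37×1 + 0.63×3.4) = 3.512
G: 1 + (0.26×3 + 0.74×2) = 3.26
H: 1 + 3.26 = 4.26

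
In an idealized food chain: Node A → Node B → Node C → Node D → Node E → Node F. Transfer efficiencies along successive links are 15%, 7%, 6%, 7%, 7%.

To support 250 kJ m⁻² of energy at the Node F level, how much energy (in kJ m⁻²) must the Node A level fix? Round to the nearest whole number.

Cumulative transfer efficiency: 0.15 × 0.07 × 0.06 × 0.07 × 0.07 = 0.000003087
Node A energy = 250 / 0.000003087 = 80984775 kJ m⁻²

80984775 kJ m⁻²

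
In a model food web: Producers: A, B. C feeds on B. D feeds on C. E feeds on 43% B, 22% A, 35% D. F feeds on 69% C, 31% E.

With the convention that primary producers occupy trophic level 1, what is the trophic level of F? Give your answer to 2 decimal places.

C: 1 + 1 = 2
D: 1 + 2 = 3
E: 1 + (0.43×1 + 0.22×1 + 0.35×3) = 2.7
F: 1 + (0.69×2 + 0.31×2.7) = 3.217

3.22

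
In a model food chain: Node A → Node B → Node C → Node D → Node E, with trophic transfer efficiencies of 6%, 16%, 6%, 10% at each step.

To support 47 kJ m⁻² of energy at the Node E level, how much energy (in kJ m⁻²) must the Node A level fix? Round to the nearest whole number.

Cumulative transfer efficiency: 0.06 × 0.16 × 0.06 × 0.1 = 0.0000576
Node A energy = 47 / 0.0000576 = 815972 kJ m⁻²

815972 kJ m⁻²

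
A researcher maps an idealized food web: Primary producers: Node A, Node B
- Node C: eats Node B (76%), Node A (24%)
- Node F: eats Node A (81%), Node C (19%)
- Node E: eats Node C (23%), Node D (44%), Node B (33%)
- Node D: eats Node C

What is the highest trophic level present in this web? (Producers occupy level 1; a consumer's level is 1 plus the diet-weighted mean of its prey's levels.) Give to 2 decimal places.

Node C: 1 + (0.76×1 + 0.24×1) = 2
Node D: 1 + 2 = 3
Node E: 1 + (0.23×2 + 0.44×3 + 0.33×1) = 3.11
Node F: 1 + (0.81×1 + 0.19×2) = 2.19

3.11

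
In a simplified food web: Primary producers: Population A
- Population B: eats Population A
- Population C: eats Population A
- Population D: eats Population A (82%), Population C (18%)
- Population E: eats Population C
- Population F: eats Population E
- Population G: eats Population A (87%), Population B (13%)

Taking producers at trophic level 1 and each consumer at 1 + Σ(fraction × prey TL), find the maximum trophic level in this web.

4

Population B: 1 + 1 = 2
Population C: 1 + 1 = 2
Population D: 1 + (0.82×1 + 0.18×2) = 2.18
Population E: 1 + 2 = 3
Population F: 1 + 3 = 4
Population G: 1 + (0.87×1 + 0.13×2) = 2.13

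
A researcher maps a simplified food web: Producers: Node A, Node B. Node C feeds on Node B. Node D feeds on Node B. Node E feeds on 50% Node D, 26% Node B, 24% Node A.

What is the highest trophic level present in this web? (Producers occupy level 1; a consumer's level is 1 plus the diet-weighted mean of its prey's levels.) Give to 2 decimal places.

2.50

Node C: 1 + 1 = 2
Node D: 1 + 1 = 2
Node E: 1 + (0.5×2 + 0.26×1 + 0.24×1) = 2.5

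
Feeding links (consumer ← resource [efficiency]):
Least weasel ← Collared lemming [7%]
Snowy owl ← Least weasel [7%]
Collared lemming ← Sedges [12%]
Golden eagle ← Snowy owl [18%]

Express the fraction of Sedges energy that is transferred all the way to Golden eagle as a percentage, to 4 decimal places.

Product of link efficiencies: 0.12 × 0.07 × 0.07 × 0.18 = 0.00010584
As a percentage: 0.00010584 × 100 = 0.0106%

0.0106%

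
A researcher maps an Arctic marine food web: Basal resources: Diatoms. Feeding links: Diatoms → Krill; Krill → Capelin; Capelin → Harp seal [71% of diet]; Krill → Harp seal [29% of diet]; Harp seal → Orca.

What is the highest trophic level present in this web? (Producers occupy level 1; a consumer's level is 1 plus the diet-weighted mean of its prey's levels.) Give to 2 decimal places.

4.71

Krill: 1 + 1 = 2
Capelin: 1 + 2 = 3
Harp seal: 1 + (0.71×3 + 0.29×2) = 3.71
Orca: 1 + 3.71 = 4.71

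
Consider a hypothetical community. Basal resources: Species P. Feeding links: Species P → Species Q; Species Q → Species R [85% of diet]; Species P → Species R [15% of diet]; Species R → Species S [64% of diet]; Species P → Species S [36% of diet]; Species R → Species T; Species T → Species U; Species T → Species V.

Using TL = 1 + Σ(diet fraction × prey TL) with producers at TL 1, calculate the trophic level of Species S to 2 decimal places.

Species Q: 1 + 1 = 2
Species R: 1 + (0.85×2 + 0.15×1) = 2.85
Species S: 1 + (0.64×2.85 + 0.36×1) = 3.184
Species T: 1 + 2.85 = 3.85
Species U: 1 + 3.85 = 4.85
Species V: 1 + 3.85 = 4.85

3.18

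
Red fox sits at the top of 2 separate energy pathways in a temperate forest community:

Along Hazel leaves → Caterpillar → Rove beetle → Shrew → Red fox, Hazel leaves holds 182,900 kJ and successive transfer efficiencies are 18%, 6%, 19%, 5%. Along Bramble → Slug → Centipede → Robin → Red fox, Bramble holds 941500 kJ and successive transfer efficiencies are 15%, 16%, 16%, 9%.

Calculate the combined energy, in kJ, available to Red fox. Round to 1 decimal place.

344.1 kJ

Via Hazel leaves: 182900 × 0.18 × 0.06 × 0.19 × 0.05 = 18.76554 kJ
Via Bramble: 941500 × 0.15 × 0.16 × 0.16 × 0.09 = 325.3824 kJ
Total at Red fox: 18.76554 + 325.3824 = 344.14794 kJ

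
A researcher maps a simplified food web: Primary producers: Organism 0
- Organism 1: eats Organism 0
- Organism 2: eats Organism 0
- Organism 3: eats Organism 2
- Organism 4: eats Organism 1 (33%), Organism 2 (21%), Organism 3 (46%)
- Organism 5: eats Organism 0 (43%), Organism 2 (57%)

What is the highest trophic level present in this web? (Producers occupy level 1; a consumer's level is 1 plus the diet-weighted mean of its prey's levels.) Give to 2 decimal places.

3.46

Organism 1: 1 + 1 = 2
Organism 2: 1 + 1 = 2
Organism 3: 1 + 2 = 3
Organism 4: 1 + (0.33×2 + 0.21×2 + 0.46×3) = 3.46
Organism 5: 1 + (0.43×1 + 0.57×2) = 2.57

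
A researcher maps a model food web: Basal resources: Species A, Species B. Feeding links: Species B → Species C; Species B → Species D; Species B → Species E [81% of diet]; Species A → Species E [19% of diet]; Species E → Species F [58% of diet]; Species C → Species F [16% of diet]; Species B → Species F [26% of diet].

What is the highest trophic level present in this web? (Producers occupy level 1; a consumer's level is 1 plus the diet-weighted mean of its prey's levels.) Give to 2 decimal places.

Species C: 1 + 1 = 2
Species D: 1 + 1 = 2
Species E: 1 + (0.81×1 + 0.19×1) = 2
Species F: 1 + (0.58×2 + 0.16×2 + 0.26×1) = 2.74

2.74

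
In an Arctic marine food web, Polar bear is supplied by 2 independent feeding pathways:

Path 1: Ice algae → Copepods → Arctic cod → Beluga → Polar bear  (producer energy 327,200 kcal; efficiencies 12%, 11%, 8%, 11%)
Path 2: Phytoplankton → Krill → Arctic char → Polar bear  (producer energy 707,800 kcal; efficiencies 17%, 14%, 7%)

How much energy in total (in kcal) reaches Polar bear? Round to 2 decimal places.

1217.20 kcal

Path 1: 327200 × 0.12 × 0.11 × 0.08 × 0.11 = 38.007552 kcal
Path 2: 707800 × 0.17 × 0.14 × 0.07 = 1179.1948 kcal
Total at Polar bear: 38.007552 + 1179.1948 = 1217.202352 kcal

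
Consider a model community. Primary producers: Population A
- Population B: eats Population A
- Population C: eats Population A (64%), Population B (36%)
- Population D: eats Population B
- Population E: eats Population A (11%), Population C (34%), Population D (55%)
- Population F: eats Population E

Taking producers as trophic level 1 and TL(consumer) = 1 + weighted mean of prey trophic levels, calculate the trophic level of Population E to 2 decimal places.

Population B: 1 + 1 = 2
Population C: 1 + (0.64×1 + 0.36×2) = 2.36
Population D: 1 + 2 = 3
Population E: 1 + (0.11×1 + 0.34×2.36 + 0.55×3) = 3.5624
Population F: 1 + 3.5624 = 4.5624

3.56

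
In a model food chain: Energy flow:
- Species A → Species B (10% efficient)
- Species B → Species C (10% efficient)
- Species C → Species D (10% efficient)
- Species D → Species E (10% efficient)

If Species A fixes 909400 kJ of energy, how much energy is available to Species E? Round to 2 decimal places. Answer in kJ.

90.94 kJ

Species B: 909400 × 0.1 = 90940 kJ
Species C: 90940 × 0.1 = 9094 kJ
Species D: 9094 × 0.1 = 909.4 kJ
Species E: 909.4 × 0.1 = 90.94 kJ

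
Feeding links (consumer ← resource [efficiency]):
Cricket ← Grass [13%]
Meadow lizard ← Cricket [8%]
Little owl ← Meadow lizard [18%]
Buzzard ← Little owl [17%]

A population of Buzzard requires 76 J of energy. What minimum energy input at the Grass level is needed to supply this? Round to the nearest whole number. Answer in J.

238813 J

Cumulative transfer efficiency: 0.13 × 0.08 × 0.18 × 0.17 = 0.00031824
Grass energy = 76 / 0.00031824 = 238813 J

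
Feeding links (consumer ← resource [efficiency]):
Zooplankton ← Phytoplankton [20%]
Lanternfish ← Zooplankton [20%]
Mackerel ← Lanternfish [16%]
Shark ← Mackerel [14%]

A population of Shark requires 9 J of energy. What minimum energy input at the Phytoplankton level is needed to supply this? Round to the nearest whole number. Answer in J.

10045 J

Cumulative transfer efficiency: 0.2 × 0.2 × 0.16 × 0.14 = 0.000896
Phytoplankton energy = 9 / 0.000896 = 10045 J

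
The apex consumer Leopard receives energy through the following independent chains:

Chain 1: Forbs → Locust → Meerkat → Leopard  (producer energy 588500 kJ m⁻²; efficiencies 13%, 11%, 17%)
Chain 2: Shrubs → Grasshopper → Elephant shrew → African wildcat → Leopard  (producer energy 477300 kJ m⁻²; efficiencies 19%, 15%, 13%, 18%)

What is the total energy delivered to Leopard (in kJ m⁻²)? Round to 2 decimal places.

1748.95 kJ m⁻²

Chain 1: 588500 × 0.13 × 0.11 × 0.17 = 1430.6435 kJ m⁻²
Chain 2: 477300 × 0.19 × 0.15 × 0.13 × 0.18 = 318.31137 kJ m⁻²
Total at Leopard: 1430.6435 + 318.31137 = 1748.95487 kJ m⁻²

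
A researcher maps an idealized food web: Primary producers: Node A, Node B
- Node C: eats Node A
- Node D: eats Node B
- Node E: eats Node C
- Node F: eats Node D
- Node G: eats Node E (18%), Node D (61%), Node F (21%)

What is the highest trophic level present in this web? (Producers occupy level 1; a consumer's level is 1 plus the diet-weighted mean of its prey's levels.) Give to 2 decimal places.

Node C: 1 + 1 = 2
Node D: 1 + 1 = 2
Node E: 1 + 2 = 3
Node F: 1 + 2 = 3
Node G: 1 + (0.18×3 + 0.61×2 + 0.21×3) = 3.39

3.39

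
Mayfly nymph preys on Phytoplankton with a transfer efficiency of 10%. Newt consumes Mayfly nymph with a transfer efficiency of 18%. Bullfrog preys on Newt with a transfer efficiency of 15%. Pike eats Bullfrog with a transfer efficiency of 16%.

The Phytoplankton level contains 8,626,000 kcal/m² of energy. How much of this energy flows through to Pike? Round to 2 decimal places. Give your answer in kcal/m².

Mayfly nymph: 8626000 × 0.1 = 862600 kcal/m²
Newt: 862600 × 0.18 = 155268 kcal/m²
Bullfrog: 155268 × 0.15 = 23290.2 kcal/m²
Pike: 23290.2 × 0.16 = 3726.432 kcal/m²

3726.43 kcal/m²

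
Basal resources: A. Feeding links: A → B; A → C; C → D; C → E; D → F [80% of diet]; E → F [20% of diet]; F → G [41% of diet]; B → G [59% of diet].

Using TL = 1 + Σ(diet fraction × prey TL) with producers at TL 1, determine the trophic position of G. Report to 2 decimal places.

3.82

B: 1 + 1 = 2
C: 1 + 1 = 2
D: 1 + 2 = 3
E: 1 + 2 = 3
F: 1 + (0.8×3 + 0.2×3) = 4
G: 1 + (0.41×4 + 0.59×2) = 3.82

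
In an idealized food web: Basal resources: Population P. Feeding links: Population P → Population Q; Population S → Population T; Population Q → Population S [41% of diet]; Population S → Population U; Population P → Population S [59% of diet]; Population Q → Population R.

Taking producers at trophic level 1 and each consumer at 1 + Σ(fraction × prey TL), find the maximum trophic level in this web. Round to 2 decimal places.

3.41

Population Q: 1 + 1 = 2
Population R: 1 + 2 = 3
Population S: 1 + (0.41×2 + 0.59×1) = 2.41
Population T: 1 + 2.41 = 3.41
Population U: 1 + 2.41 = 3.41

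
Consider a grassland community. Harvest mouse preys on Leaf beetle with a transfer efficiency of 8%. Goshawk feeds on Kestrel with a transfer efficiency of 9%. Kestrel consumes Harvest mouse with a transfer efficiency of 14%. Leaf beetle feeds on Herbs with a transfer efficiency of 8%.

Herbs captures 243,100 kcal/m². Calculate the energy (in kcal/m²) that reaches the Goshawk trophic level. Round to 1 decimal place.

Leaf beetle: 243100 × 0.08 = 19448 kcal/m²
Harvest mouse: 19448 × 0.08 = 1555.84 kcal/m²
Kestrel: 1555.84 × 0.14 = 217.8176 kcal/m²
Goshawk: 217.8176 × 0.09 = 19.603584 kcal/m²

19.6 kcal/m²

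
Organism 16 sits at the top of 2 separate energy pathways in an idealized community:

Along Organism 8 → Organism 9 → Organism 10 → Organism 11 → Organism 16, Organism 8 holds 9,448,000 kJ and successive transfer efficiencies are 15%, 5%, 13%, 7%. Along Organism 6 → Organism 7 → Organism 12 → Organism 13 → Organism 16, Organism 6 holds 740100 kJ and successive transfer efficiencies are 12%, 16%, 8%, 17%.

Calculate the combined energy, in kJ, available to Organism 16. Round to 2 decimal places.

Via Organism 8: 9448000 × 0.15 × 0.05 × 0.13 × 0.07 = 644.826 kJ
Via Organism 6: 740100 × 0.12 × 0.16 × 0.08 × 0.17 = 193.254912 kJ
Total at Organism 16: 644.826 + 193.254912 = 838.080912 kJ

838.08 kJ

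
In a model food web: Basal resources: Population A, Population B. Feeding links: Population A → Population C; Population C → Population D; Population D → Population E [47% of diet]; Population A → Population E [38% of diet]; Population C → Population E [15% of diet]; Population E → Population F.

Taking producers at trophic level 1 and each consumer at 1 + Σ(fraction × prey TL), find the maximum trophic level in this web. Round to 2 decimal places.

4.09

Population C: 1 + 1 = 2
Population D: 1 + 2 = 3
Population E: 1 + (0.47×3 + 0.38×1 + 0.15×2) = 3.09
Population F: 1 + 3.09 = 4.09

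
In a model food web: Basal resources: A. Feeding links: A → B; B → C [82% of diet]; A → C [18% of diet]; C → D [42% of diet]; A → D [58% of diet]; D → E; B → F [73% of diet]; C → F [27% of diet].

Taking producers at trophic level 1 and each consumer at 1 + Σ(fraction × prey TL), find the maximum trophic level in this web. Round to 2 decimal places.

3.76

B: 1 + 1 = 2
C: 1 + (0.82×2 + 0.18×1) = 2.82
D: 1 + (0.42×2.82 + 0.58×1) = 2.7644
E: 1 + 2.7644 = 3.7644
F: 1 + (0.73×2 + 0.27×2.82) = 3.2214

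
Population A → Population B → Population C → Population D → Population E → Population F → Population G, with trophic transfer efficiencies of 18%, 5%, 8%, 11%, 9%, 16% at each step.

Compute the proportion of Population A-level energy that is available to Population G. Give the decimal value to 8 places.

0.00000114

Product of link efficiencies: 0.18 × 0.05 × 0.08 × 0.11 × 0.09 × 0.16 = 0.00000114048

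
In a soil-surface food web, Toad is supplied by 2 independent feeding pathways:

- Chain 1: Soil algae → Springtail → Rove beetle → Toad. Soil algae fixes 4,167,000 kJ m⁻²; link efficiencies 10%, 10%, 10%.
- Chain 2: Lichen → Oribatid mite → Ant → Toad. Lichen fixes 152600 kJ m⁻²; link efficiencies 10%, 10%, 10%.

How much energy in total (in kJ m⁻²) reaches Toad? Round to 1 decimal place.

Chain 1: 4167000 × 0.1 × 0.1 × 0.1 = 4167 kJ m⁻²
Chain 2: 152600 × 0.1 × 0.1 × 0.1 = 152.6 kJ m⁻²
Total at Toad: 4167 + 152.6 = 4319.6 kJ m⁻²

4319.6 kJ m⁻²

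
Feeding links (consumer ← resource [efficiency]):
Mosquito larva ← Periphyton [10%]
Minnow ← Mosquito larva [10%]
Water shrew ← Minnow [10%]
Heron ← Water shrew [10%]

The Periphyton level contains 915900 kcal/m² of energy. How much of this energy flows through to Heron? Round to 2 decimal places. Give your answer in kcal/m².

91.59 kcal/m²

Mosquito larva: 915900 × 0.1 = 91590 kcal/m²
Minnow: 91590 × 0.1 = 9159 kcal/m²
Water shrew: 9159 × 0.1 = 915.9 kcal/m²
Heron: 915.9 × 0.1 = 91.59 kcal/m²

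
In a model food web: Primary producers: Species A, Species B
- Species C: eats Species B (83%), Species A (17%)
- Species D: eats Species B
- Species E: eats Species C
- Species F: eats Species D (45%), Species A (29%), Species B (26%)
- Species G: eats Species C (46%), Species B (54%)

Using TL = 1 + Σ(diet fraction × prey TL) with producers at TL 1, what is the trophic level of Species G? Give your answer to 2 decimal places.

2.46

Species C: 1 + (0.83×1 + 0.17×1) = 2
Species D: 1 + 1 = 2
Species E: 1 + 2 = 3
Species F: 1 + (0.45×2 + 0.29×1 + 0.26×1) = 2.45
Species G: 1 + (0.46×2 + 0.54×1) = 2.46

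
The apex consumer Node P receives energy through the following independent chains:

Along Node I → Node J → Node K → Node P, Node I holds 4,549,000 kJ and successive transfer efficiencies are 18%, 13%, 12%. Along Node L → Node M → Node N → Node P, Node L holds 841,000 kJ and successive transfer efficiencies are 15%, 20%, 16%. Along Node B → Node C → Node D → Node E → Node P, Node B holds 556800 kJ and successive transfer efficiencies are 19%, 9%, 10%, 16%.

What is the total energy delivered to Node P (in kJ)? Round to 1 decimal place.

16962.7 kJ

Via Node I: 4549000 × 0.18 × 0.13 × 0.12 = 12773.592 kJ
Via Node L: 841000 × 0.15 × 0.2 × 0.16 = 4036.8 kJ
Via Node B: 556800 × 0.19 × 0.09 × 0.1 × 0.16 = 152.34048 kJ
Total at Node P: 12773.592 + 4036.8 + 152.34048 = 16962.73248 kJ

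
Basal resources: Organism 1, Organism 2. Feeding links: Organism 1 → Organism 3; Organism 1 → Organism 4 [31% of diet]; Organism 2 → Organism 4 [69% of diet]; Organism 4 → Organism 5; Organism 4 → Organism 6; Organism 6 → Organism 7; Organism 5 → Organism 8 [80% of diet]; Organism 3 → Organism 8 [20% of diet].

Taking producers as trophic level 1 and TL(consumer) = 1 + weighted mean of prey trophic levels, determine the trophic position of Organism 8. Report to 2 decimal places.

3.80

Organism 3: 1 + 1 = 2
Organism 4: 1 + (0.31×1 + 0.69×1) = 2
Organism 5: 1 + 2 = 3
Organism 6: 1 + 2 = 3
Organism 7: 1 + 3 = 4
Organism 8: 1 + (0.8×3 + 0.2×2) = 3.8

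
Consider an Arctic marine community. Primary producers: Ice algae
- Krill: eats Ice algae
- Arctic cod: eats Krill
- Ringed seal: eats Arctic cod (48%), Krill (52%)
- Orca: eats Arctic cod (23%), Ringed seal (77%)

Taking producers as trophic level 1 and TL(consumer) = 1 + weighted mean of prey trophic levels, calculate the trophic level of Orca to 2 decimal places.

Krill: 1 + 1 = 2
Arctic cod: 1 + 2 = 3
Ringed seal: 1 + (0.48×3 + 0.52×2) = 3.48
Orca: 1 + (0.23×3 + 0.77×3.48) = 4.3696

4.37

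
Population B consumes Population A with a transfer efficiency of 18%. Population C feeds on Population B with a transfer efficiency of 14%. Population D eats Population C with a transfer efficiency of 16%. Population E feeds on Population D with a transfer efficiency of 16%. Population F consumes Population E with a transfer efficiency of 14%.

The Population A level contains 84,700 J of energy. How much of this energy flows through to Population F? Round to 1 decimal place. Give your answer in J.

7.6 J

Population B: 84700 × 0.18 = 15246 J
Population C: 15246 × 0.14 = 2134.44 J
Population D: 2134.44 × 0.16 = 341.5104 J
Population E: 341.5104 × 0.16 = 54.641664 J
Population F: 54.641664 × 0.14 = 7.64983296 J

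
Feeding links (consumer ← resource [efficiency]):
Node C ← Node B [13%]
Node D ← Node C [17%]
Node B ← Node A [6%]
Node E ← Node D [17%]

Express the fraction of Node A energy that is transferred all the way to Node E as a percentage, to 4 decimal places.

Product of link efficiencies: 0.06 × 0.13 × 0.17 × 0.17 = 0.00022542
As a percentage: 0.00022542 × 100 = 0.0225%

0.0225%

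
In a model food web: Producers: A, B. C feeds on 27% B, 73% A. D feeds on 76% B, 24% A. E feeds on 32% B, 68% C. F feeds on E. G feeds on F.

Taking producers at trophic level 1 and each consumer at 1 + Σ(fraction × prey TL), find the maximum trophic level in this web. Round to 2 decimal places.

4.68

C: 1 + (0.27×1 + 0.73×1) = 2
D: 1 + (0.76×1 + 0.24×1) = 2
E: 1 + (0.32×1 + 0.68×2) = 2.68
F: 1 + 2.68 = 3.68
G: 1 + 3.68 = 4.68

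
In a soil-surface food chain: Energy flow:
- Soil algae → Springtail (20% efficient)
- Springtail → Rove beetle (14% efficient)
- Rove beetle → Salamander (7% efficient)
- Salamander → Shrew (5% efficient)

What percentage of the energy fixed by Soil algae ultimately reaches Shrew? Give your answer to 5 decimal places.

Product of link efficiencies: 0.2 × 0.14 × 0.07 × 0.05 = 0.000098
As a percentage: 0.000098 × 100 = 0.00980%

0.00980%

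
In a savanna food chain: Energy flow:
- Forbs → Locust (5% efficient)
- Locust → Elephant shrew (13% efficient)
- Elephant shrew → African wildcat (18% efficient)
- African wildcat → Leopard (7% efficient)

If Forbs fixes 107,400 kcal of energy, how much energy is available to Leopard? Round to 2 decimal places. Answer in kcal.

Locust: 107400 × 0.05 = 5370 kcal
Elephant shrew: 5370 × 0.13 = 698.1 kcal
African wildcat: 698.1 × 0.18 = 125.658 kcal
Leopard: 125.658 × 0.07 = 8.79606 kcal

8.80 kcal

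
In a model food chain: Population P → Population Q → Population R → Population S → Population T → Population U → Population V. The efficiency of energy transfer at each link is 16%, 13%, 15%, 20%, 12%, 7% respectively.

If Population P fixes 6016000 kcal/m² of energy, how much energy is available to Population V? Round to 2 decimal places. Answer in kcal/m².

Population Q: 6016000 × 0.16 = 962560 kcal/m²
Population R: 962560 × 0.13 = 125132.8 kcal/m²
Population S: 125132.8 × 0.15 = 18769.92 kcal/m²
Population T: 18769.92 × 0.2 = 3753.984 kcal/m²
Population U: 3753.984 × 0.12 = 450.47808 kcal/m²
Population V: 450.47808 × 0.07 = 31.5334656 kcal/m²

31.53 kcal/m²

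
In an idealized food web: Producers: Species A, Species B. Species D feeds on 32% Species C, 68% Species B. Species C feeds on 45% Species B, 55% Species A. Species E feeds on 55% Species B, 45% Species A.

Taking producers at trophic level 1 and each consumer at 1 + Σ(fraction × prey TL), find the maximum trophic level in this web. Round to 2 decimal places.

2.32

Species C: 1 + (0.45×1 + 0.55×1) = 2
Species D: 1 + (0.32×2 + 0.68×1) = 2.32
Species E: 1 + (0.55×1 + 0.45×1) = 2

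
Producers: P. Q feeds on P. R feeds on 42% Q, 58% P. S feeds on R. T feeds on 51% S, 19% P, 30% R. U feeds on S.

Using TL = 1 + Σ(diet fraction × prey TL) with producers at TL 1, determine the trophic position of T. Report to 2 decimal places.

3.66

Q: 1 + 1 = 2
R: 1 + (0.42×2 + 0.58×1) = 2.42
S: 1 + 2.42 = 3.42
T: 1 + (0.51×3.42 + 0.19×1 + 0.3×2.42) = 3.6602
U: 1 + 3.42 = 4.42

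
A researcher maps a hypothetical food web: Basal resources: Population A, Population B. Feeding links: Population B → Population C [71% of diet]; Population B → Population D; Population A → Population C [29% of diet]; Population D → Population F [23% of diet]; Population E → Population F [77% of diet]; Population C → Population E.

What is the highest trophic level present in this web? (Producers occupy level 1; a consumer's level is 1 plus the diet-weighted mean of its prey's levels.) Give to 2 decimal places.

3.77

Population C: 1 + (0.29×1 + 0.71×1) = 2
Population D: 1 + 1 = 2
Population E: 1 + 2 = 3
Population F: 1 + (0.23×2 + 0.77×3) = 3.77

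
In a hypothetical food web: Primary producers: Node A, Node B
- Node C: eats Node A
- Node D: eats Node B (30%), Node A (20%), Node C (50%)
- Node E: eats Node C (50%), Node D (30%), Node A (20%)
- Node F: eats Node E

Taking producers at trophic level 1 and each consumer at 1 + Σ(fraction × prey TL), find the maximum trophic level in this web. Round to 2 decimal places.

Node C: 1 + 1 = 2
Node D: 1 + (0.3×1 + 0.2×1 + 0.5×2) = 2.5
Node E: 1 + (0.5×2 + 0.3×2.5 + 0.2×1) = 2.95
Node F: 1 + 2.95 = 3.95

3.95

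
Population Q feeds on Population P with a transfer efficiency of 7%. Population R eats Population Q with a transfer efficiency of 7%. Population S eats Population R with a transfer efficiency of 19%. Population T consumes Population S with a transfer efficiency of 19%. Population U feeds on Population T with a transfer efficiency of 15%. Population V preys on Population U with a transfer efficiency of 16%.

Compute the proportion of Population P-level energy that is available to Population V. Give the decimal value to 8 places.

Product of link efficiencies: 0.07 × 0.07 × 0.19 × 0.19 × 0.15 × 0.16 = 0.00000424536

0.00000425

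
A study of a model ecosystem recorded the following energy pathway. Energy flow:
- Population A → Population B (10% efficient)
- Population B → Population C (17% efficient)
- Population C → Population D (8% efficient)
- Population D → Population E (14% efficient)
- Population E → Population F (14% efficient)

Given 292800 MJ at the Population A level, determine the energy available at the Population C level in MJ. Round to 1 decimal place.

Population B: 292800 × 0.1 = 29280 MJ
Population C: 29280 × 0.17 = 4977.6 MJ

4977.6 MJ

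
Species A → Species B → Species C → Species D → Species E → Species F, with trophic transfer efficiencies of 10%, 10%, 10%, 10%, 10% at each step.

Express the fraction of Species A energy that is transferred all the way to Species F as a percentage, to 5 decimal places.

0.00100%

Product of link efficiencies: 0.1 × 0.1 × 0.1 × 0.1 × 0.1 = 0.00001
As a percentage: 0.00001 × 100 = 0.00100%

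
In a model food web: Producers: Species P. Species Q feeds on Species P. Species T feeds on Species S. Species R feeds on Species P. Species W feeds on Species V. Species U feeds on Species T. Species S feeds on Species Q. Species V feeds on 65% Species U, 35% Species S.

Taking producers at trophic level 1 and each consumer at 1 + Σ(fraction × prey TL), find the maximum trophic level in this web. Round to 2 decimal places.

6.30

Species Q: 1 + 1 = 2
Species R: 1 + 1 = 2
Species S: 1 + 2 = 3
Species T: 1 + 3 = 4
Species U: 1 + 4 = 5
Species V: 1 + (0.65×5 + 0.35×3) = 5.3
Species W: 1 + 5.3 = 6.3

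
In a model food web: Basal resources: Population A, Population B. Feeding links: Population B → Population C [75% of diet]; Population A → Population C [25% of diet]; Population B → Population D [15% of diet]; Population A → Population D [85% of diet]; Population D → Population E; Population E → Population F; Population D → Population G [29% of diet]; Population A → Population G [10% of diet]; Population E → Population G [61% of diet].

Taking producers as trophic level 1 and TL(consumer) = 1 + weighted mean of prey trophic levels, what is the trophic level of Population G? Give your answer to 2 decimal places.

3.51

Population C: 1 + (0.75×1 + 0.25×1) = 2
Population D: 1 + (0.15×1 + 0.85×1) = 2
Population E: 1 + 2 = 3
Population F: 1 + 3 = 4
Population G: 1 + (0.29×2 + 0.1×1 + 0.61×3) = 3.51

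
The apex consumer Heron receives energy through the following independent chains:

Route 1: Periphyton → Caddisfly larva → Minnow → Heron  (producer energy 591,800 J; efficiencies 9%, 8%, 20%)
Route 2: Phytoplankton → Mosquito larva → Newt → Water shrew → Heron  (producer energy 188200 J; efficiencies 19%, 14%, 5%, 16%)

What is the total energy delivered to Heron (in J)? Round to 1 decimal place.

892.2 J

Route 1: 591800 × 0.09 × 0.08 × 0.2 = 852.192 J
Route 2: 188200 × 0.19 × 0.14 × 0.05 × 0.16 = 40.04896 J
Total at Heron: 852.192 + 40.04896 = 892.24096 J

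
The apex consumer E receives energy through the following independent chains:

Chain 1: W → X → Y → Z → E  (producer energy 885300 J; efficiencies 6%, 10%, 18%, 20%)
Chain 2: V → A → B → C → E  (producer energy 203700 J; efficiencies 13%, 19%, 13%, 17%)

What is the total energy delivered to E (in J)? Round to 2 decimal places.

302.42 J

Chain 1: 885300 × 0.06 × 0.1 × 0.18 × 0.2 = 191.2248 J
Chain 2: 203700 × 0.13 × 0.19 × 0.13 × 0.17 = 111.193719 J
Total at E: 191.2248 + 111.193719 = 302.418519 J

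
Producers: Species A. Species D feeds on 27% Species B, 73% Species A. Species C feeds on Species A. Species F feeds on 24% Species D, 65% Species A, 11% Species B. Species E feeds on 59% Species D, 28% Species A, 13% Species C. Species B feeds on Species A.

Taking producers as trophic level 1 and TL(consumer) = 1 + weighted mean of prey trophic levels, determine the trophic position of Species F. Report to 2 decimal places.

2.41

Species B: 1 + 1 = 2
Species C: 1 + 1 = 2
Species D: 1 + (0.27×2 + 0.73×1) = 2.27
Species E: 1 + (0.59×2.27 + 0.28×1 + 0.13×2) = 2.8793
Species F: 1 + (0.24×2.27 + 0.65×1 + 0.11×2) = 2.4148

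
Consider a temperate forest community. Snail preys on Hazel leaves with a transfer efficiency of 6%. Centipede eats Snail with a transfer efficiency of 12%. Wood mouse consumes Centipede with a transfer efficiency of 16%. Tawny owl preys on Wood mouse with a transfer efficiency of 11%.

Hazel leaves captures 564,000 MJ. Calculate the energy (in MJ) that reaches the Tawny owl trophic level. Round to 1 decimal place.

71.5 MJ

Snail: 564000 × 0.06 = 33840 MJ
Centipede: 33840 × 0.12 = 4060.8 MJ
Wood mouse: 4060.8 × 0.16 = 649.728 MJ
Tawny owl: 649.728 × 0.11 = 71.47008 MJ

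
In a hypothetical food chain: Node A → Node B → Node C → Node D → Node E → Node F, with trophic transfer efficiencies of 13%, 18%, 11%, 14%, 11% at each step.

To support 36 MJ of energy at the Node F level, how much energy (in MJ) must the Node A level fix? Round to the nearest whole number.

908183 MJ

Cumulative transfer efficiency: 0.13 × 0.18 × 0.11 × 0.14 × 0.11 = 0.0000396396
Node A energy = 36 / 0.0000396396 = 908183 MJ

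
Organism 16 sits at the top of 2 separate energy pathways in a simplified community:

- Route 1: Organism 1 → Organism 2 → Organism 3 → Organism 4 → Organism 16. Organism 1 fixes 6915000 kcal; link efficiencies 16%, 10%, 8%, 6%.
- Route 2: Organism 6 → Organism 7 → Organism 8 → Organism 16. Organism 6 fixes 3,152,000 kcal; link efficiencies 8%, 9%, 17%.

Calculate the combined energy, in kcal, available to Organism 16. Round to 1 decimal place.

Route 1: 6915000 × 0.16 × 0.1 × 0.08 × 0.06 = 531.072 kcal
Route 2: 3152000 × 0.08 × 0.09 × 0.17 = 3858.048 kcal
Total at Organism 16: 531.072 + 3858.048 = 4389.12 kcal

4389.1 kcal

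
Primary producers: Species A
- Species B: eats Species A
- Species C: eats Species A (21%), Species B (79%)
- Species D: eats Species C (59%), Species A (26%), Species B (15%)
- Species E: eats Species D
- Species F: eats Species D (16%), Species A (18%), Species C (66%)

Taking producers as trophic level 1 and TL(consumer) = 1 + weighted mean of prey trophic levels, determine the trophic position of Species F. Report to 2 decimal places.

Species B: 1 + 1 = 2
Species C: 1 + (0.21×1 + 0.79×2) = 2.79
Species D: 1 + (0.59×2.79 + 0.26×1 + 0.15×2) = 3.2061
Species E: 1 + 3.2061 = 4.2061
Species F: 1 + (0.16×3.2061 + 0.18×1 + 0.66×2.79) = 3.534376

3.53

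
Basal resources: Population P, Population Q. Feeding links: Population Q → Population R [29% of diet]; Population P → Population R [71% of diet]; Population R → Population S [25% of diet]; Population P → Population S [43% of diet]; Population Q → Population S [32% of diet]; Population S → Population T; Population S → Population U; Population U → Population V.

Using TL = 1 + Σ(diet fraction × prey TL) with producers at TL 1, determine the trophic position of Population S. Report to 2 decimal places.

2.25

Population R: 1 + (0.29×1 + 0.71×1) = 2
Population S: 1 + (0.25×2 + 0.43×1 + 0.32×1) = 2.25
Population T: 1 + 2.25 = 3.25
Population U: 1 + 2.25 = 3.25
Population V: 1 + 3.25 = 4.25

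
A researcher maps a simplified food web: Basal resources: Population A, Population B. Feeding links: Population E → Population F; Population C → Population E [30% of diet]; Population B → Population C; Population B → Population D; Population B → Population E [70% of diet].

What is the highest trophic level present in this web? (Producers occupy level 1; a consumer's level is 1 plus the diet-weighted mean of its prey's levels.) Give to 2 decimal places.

3.30

Population C: 1 + 1 = 2
Population D: 1 + 1 = 2
Population E: 1 + (0.7×1 + 0.3×2) = 2.3
Population F: 1 + 2.3 = 3.3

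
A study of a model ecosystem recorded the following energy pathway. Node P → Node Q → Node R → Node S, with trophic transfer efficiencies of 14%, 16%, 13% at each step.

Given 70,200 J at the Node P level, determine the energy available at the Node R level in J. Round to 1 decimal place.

Node Q: 70200 × 0.14 = 9828 J
Node R: 9828 × 0.16 = 1572.48 J

1572.5 J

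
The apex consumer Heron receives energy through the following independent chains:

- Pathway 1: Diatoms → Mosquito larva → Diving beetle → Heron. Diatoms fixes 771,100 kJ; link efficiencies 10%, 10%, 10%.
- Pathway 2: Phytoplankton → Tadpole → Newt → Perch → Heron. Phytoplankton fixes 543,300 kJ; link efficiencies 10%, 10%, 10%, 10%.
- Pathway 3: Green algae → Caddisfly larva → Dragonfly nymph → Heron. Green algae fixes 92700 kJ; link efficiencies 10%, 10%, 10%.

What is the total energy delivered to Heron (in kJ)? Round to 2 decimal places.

918.13 kJ

Pathway 1: 771100 × 0.1 × 0.1 × 0.1 = 771.1 kJ
Pathway 2: 543300 × 0.1 × 0.1 × 0.1 × 0.1 = 54.33 kJ
Pathway 3: 92700 × 0.1 × 0.1 × 0.1 = 92.7 kJ
Total at Heron: 771.1 + 54.33 + 92.7 = 918.13 kJ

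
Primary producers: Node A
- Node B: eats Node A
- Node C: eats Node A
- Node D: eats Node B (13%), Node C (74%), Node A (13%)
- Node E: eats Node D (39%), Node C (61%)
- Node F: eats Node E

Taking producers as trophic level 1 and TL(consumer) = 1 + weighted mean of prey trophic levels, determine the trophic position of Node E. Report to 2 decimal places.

3.34

Node B: 1 + 1 = 2
Node C: 1 + 1 = 2
Node D: 1 + (0.13×2 + 0.74×2 + 0.13×1) = 2.87
Node E: 1 + (0.39×2.87 + 0.61×2) = 3.3393
Node F: 1 + 3.3393 = 4.3393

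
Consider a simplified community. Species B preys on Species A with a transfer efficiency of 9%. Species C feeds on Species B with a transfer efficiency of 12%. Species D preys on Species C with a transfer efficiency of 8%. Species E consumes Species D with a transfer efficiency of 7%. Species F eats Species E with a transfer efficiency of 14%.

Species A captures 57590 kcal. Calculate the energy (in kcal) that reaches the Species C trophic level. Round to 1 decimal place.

622.0 kcal

Species B: 57590 × 0.09 = 5183.1 kcal
Species C: 5183.1 × 0.12 = 621.972 kcal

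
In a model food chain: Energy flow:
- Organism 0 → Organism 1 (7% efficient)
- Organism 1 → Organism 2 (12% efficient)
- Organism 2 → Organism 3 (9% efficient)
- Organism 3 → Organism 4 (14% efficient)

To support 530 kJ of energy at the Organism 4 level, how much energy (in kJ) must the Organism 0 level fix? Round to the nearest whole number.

5007559 kJ

Cumulative transfer efficiency: 0.07 × 0.12 × 0.09 × 0.14 = 0.00010584
Organism 0 energy = 530 / 0.00010584 = 5007559 kJ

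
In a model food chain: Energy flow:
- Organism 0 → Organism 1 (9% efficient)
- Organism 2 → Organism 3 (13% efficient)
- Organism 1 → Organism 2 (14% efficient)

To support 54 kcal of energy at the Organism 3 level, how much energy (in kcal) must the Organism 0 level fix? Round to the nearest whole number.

Cumulative transfer efficiency: 0.09 × 0.14 × 0.13 = 0.001638
Organism 0 energy = 54 / 0.001638 = 32967 kcal

32967 kcal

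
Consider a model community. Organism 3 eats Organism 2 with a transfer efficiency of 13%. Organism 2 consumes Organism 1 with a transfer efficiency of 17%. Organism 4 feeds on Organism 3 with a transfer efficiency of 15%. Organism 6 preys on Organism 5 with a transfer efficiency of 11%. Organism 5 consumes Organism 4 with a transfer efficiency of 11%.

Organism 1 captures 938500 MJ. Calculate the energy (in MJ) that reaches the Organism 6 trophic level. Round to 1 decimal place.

Organism 2: 938500 × 0.17 = 159545 MJ
Organism 3: 159545 × 0.13 = 20740.85 MJ
Organism 4: 20740.85 × 0.15 = 3111.1275 MJ
Organism 5: 3111.1275 × 0.11 = 342.224025 MJ
Organism 6: 342.224025 × 0.11 = 37.64464275 MJ

37.6 MJ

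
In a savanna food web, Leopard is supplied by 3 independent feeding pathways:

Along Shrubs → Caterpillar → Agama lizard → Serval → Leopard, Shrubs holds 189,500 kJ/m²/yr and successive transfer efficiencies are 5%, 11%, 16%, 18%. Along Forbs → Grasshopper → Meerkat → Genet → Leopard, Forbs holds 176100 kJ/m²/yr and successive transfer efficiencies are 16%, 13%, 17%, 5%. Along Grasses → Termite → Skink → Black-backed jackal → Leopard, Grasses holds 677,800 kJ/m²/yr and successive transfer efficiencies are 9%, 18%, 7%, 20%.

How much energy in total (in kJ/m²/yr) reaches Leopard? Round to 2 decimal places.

214.88 kJ/m²/yr

Via Shrubs: 189500 × 0.05 × 0.11 × 0.16 × 0.18 = 30.0168 kJ/m²/yr
Via Forbs: 176100 × 0.16 × 0.13 × 0.17 × 0.05 = 31.13448 kJ/m²/yr
Via Grasses: 677800 × 0.09 × 0.18 × 0.07 × 0.2 = 153.72504 kJ/m²/yr
Total at Leopard: 30.0168 + 31.13448 + 153.72504 = 214.87632 kJ/m²/yr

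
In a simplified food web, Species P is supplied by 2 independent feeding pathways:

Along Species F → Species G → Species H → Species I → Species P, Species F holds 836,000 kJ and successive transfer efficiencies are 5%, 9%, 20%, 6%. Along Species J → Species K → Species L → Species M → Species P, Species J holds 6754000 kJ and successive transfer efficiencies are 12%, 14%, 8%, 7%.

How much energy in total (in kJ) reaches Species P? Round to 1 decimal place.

680.6 kJ

Via Species F: 836000 × 0.05 × 0.09 × 0.2 × 0.06 = 45.144 kJ
Via Species J: 6754000 × 0.12 × 0.14 × 0.08 × 0.07 = 635.41632 kJ
Total at Species P: 45.144 + 635.41632 = 680.56032 kJ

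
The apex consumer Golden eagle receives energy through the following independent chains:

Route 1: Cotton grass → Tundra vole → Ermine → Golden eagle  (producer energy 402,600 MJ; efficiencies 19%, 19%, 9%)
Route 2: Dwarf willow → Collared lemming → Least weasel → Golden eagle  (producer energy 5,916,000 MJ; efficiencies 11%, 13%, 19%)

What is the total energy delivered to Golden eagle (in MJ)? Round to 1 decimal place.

Route 1: 402600 × 0.19 × 0.19 × 0.09 = 1308.0474 MJ
Route 2: 5916000 × 0.11 × 0.13 × 0.19 = 16073.772 MJ
Total at Golden eagle: 1308.0474 + 16073.772 = 17381.8194 MJ

17381.8 MJ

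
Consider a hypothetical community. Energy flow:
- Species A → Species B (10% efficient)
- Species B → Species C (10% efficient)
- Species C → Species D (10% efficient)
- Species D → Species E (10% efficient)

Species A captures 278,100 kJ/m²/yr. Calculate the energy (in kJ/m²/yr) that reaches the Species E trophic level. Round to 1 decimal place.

27.8 kJ/m²/yr

Species B: 278100 × 0.1 = 27810 kJ/m²/yr
Species C: 27810 × 0.1 = 2781 kJ/m²/yr
Species D: 2781 × 0.1 = 278.1 kJ/m²/yr
Species E: 278.1 × 0.1 = 27.81 kJ/m²/yr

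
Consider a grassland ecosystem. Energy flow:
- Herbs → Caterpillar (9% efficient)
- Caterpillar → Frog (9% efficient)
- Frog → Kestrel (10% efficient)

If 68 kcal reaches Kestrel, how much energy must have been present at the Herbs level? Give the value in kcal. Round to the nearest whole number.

83951 kcal

Cumulative transfer efficiency: 0.09 × 0.09 × 0.1 = 0.00081
Herbs energy = 68 / 0.00081 = 83951 kcal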